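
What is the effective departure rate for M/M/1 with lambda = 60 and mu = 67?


For a stable queue (lambda < mu), throughput = lambda = 60 per hour

60 per hour


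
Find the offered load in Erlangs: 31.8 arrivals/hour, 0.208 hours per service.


Offered load a = lambda * E[S] = 31.8 * 0.208 = 6.61 Erlangs

6.61 Erlangs


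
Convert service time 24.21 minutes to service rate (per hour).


mu = 60 / avg_service_time = 60 / 24.21 = 2.48 per hour

2.48 per hour


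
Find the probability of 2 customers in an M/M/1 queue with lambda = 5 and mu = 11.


rho = 5/11; P(n) = (1-rho)*rho^n = (1-5/11)*(5/11)^2 = 0.1127

0.1127


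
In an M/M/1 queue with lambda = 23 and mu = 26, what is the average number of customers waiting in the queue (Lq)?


rho = 23/26; Lq = rho^2/(1-rho) = 6.78

6.78


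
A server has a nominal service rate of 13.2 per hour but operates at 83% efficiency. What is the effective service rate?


Effective rate = mu * efficiency = 13.2 * 0.83 = 10.96 per hour

10.96 per hour


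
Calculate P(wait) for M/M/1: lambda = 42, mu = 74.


P(wait) = rho = lambda/mu = 42/74 = 0.5676

0.5676


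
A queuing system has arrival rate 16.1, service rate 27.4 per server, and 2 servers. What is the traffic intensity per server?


rho = lambda / (c * mu) = 16.1 / (2 * 27.4) = 0.2938

0.2938


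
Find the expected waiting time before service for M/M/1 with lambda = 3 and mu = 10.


rho = 3/10; Wq = rho/(mu - lambda) = 0.0429 hours

0.0429 hours


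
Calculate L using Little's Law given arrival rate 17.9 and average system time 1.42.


L = lambda * W = 17.9 * 1.42 = 25.42

25.42


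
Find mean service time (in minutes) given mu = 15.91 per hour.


Mean service time = 60/mu = 60/15.91 = 3.77 minutes

3.77 minutes


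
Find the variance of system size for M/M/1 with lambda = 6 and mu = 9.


rho = 6/9; Var(N) = rho/(1-rho)^2 = 6.0

6.0


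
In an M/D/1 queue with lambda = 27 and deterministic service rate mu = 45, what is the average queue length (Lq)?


M/D/1: Lq = rho^2 / (2*(1-rho)) where rho = 27/45; Lq = 0.45

0.45


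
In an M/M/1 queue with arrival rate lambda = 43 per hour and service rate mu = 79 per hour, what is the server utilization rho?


rho = lambda/mu = 43/79 = 0.5443

0.5443


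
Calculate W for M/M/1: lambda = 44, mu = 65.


W = 1/(mu - lambda) = 1/(65 - 44) = 0.0476 hours

0.0476 hours


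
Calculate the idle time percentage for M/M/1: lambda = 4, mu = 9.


Idle fraction = (1 - rho) * 100 = (1 - 4/9) * 100 = 55.6%

55.6%


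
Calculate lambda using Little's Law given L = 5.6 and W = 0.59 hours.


lambda = L / W = 5.6 / 0.59 = 9.49 per hour

9.49 per hour


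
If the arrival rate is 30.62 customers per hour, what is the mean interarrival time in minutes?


Mean interarrival time = 60/lambda = 60/30.62 = 1.96 minutes

1.96 minutes


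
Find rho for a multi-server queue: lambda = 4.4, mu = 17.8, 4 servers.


rho = lambda / (c * mu) = 4.4 / (4 * 17.8) = 0.0618

0.0618


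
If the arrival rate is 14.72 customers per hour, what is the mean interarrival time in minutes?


Mean interarrival time = 60/lambda = 60/14.72 = 4.08 minutes

4.08 minutes


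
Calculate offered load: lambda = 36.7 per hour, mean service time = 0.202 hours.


Offered load a = lambda * E[S] = 36.7 * 0.202 = 7.41 Erlangs

7.41 Erlangs


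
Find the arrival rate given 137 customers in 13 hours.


lambda = total arrivals / time = 137 / 13 = 10.54 per hour

10.54 per hour


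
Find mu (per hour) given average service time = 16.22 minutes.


mu = 60 / avg_service_time = 60 / 16.22 = 3.7 per hour

3.7 per hour


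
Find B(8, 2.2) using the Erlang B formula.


B(N,A) = (A^N/N!) / sum(A^k/k!, k=0..N) with N=8, A=2.2 = 0.0015

0.0015


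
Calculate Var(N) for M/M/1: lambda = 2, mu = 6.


rho = 2/6; Var(N) = rho/(1-rho)^2 = 0.75

0.75


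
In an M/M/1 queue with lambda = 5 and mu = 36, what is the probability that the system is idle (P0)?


P0 = 1 - rho = 1 - 5/36 = 0.8611

0.8611


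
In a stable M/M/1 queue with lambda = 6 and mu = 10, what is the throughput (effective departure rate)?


For a stable queue (lambda < mu), throughput = lambda = 6 per hour

6 per hour


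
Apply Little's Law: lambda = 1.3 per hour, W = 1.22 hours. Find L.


L = lambda * W = 1.3 * 1.22 = 1.59

1.59


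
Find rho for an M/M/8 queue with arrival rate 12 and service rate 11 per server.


rho = lambda/(c*mu) = 12/(8*11) = 0.1364

0.1364


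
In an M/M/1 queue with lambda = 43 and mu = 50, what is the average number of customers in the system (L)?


rho = 43/50; L = rho/(1-rho) = 6.14

6.14


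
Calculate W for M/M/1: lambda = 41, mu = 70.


W = 1/(mu - lambda) = 1/(70 - 41) = 0.0345 hours

0.0345 hours


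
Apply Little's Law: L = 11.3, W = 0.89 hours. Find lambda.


lambda = L / W = 11.3 / 0.89 = 12.7 per hour

12.7 per hour


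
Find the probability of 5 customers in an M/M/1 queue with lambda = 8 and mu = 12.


rho = 8/12; P(n) = (1-rho)*rho^n = (1-8/12)*(8/12)^5 = 0.0439

0.0439


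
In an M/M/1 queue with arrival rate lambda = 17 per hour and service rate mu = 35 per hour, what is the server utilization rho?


rho = lambda/mu = 17/35 = 0.4857

0.4857


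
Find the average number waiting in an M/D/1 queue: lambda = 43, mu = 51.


M/D/1: Lq = rho^2 / (2*(1-rho)) where rho = 43/51; Lq = 2.27

2.27


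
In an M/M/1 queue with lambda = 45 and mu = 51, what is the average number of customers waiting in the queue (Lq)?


rho = 45/51; Lq = rho^2/(1-rho) = 6.62

6.62


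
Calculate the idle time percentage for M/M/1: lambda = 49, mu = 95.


Idle fraction = (1 - rho) * 100 = (1 - 49/95) * 100 = 48.4%

48.4%


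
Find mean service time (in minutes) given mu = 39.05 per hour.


Mean service time = 60/mu = 60/39.05 = 1.54 minutes

1.54 minutes


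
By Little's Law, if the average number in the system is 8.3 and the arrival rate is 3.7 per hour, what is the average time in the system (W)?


W = L / lambda = 8.3 / 3.7 = 2.2432 hours

2.2432 hours


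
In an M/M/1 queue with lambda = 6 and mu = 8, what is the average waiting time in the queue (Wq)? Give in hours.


rho = 6/8; Wq = rho/(mu - lambda) = 0.375 hours

0.375 hours


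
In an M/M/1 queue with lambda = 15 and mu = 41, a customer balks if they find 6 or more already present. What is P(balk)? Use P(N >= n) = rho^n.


P(N >= 6) = rho^6 = (15/41)^6 = 0.0024

0.0024


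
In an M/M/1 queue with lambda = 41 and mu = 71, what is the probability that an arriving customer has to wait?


P(wait) = rho = lambda/mu = 41/71 = 0.5775

0.5775


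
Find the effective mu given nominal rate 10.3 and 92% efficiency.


Effective rate = mu * efficiency = 10.3 * 0.92 = 9.48 per hour

9.48 per hour


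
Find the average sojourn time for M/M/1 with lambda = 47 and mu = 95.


W = 1/(mu - lambda) = 1/(95 - 47) = 0.0208 hours

0.0208 hours


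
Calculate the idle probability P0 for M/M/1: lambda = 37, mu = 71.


P0 = 1 - rho = 1 - 37/71 = 0.4789

0.4789


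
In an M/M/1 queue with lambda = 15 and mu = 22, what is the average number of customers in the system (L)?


rho = 15/22; L = rho/(1-rho) = 2.14

2.14


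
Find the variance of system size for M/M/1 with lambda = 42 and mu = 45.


rho = 42/45; Var(N) = rho/(1-rho)^2 = 210.0

210.0


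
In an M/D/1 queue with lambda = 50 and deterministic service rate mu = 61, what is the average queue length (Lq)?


M/D/1: Lq = rho^2 / (2*(1-rho)) where rho = 50/61; Lq = 1.86

1.86


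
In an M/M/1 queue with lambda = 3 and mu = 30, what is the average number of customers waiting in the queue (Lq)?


rho = 3/30; Lq = rho^2/(1-rho) = 0.01

0.01


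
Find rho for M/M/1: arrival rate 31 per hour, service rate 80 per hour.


rho = lambda/mu = 31/80 = 0.3875

0.3875


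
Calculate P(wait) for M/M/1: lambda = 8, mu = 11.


P(wait) = rho = lambda/mu = 8/11 = 0.7273

0.7273


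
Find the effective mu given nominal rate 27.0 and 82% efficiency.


Effective rate = mu * efficiency = 27.0 * 0.82 = 22.14 per hour

22.14 per hour


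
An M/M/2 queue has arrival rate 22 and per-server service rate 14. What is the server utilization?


rho = lambda/(c*mu) = 22/(2*14) = 0.7857

0.7857


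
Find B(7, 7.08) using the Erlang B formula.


B(N,A) = (A^N/N!) / sum(A^k/k!, k=0..N) with N=7, A=7.08 = 0.2538

0.2538


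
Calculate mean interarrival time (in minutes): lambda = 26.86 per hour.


Mean interarrival time = 60/lambda = 60/26.86 = 2.23 minutes

2.23 minutes


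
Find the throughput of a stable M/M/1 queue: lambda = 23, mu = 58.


For a stable queue (lambda < mu), throughput = lambda = 23 per hour

23 per hour


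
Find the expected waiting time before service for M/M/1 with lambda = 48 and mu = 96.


rho = 48/96; Wq = rho/(mu - lambda) = 0.0104 hours

0.0104 hours


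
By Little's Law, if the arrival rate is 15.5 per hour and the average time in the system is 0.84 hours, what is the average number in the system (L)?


L = lambda * W = 15.5 * 0.84 = 13.02

13.02


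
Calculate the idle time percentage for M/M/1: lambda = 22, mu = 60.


Idle fraction = (1 - rho) * 100 = (1 - 22/60) * 100 = 63.3%

63.3%


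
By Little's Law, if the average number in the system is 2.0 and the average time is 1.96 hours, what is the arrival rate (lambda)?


lambda = L / W = 2.0 / 1.96 = 1.02 per hour

1.02 per hour


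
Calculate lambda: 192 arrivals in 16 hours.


lambda = total arrivals / time = 192 / 16 = 12.0 per hour

12.0 per hour


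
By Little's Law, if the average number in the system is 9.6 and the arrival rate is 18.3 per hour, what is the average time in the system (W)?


W = L / lambda = 9.6 / 18.3 = 0.5246 hours

0.5246 hours


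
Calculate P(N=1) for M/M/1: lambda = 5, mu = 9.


rho = 5/9; P(n) = (1-rho)*rho^n = (1-5/9)*(5/9)^1 = 0.2469

0.2469


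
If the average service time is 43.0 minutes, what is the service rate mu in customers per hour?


mu = 60 / avg_service_time = 60 / 43.0 = 1.4 per hour

1.4 per hour


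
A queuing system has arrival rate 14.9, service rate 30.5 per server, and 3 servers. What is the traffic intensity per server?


rho = lambda / (c * mu) = 14.9 / (3 * 30.5) = 0.1628

0.1628


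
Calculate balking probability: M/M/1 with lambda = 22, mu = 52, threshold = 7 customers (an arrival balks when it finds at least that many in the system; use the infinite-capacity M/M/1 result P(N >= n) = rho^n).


P(N >= 7) = rho^7 = (22/52)^7 = 0.0024

0.0024


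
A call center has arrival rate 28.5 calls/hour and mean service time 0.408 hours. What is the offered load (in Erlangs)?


Offered load a = lambda * E[S] = 28.5 * 0.408 = 11.63 Erlangs

11.63 Erlangs


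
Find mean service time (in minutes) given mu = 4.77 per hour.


Mean service time = 60/mu = 60/4.77 = 12.58 minutes

12.58 minutes


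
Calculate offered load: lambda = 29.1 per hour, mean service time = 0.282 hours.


Offered load a = lambda * E[S] = 29.1 * 0.282 = 8.21 Erlangs

8.21 Erlangs


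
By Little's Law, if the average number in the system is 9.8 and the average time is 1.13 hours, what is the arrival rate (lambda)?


lambda = L / W = 9.8 / 1.13 = 8.67 per hour

8.67 per hour


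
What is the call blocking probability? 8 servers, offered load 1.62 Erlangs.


B(N,A) = (A^N/N!) / sum(A^k/k!, k=0..N) with N=8, A=1.62 = 0.0002

0.0002


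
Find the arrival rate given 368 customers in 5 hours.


lambda = total arrivals / time = 368 / 5 = 73.6 per hour

73.6 per hour


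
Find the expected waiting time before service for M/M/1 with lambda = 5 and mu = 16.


rho = 5/16; Wq = rho/(mu - lambda) = 0.0284 hours

0.0284 hours


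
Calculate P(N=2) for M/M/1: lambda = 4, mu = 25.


rho = 4/25; P(n) = (1-rho)*rho^n = (1-4/25)*(4/25)^2 = 0.0215

0.0215


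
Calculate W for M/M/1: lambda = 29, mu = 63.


W = 1/(mu - lambda) = 1/(63 - 29) = 0.0294 hours

0.0294 hours


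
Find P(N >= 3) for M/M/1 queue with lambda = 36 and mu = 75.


P(N >= 3) = rho^3 = (36/75)^3 = 0.1106

0.1106


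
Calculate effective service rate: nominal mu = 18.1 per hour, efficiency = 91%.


Effective rate = mu * efficiency = 18.1 * 0.91 = 16.47 per hour

16.47 per hour


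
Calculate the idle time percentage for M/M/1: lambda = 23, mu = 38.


Idle fraction = (1 - rho) * 100 = (1 - 23/38) * 100 = 39.5%

39.5%


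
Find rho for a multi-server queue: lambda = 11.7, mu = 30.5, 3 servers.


rho = lambda / (c * mu) = 11.7 / (3 * 30.5) = 0.1279

0.1279


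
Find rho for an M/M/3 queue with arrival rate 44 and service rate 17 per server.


rho = lambda/(c*mu) = 44/(3*17) = 0.8627

0.8627


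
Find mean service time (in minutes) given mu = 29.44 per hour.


Mean service time = 60/mu = 60/29.44 = 2.04 minutes

2.04 minutes


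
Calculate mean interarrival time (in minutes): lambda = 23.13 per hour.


Mean interarrival time = 60/lambda = 60/23.13 = 2.59 minutes

2.59 minutes


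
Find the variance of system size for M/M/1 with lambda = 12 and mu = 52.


rho = 12/52; Var(N) = rho/(1-rho)^2 = 0.39

0.39


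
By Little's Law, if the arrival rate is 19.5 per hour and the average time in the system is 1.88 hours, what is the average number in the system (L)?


L = lambda * W = 19.5 * 1.88 = 36.66

36.66


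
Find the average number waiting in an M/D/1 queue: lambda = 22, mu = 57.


M/D/1: Lq = rho^2 / (2*(1-rho)) where rho = 22/57; Lq = 0.12

0.12


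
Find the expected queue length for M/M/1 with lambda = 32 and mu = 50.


rho = 32/50; Lq = rho^2/(1-rho) = 1.14

1.14


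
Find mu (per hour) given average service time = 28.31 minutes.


mu = 60 / avg_service_time = 60 / 28.31 = 2.12 per hour

2.12 per hour


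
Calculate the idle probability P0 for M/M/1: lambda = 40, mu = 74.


P0 = 1 - rho = 1 - 40/74 = 0.4595

0.4595


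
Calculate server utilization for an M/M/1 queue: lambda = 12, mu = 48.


rho = lambda/mu = 12/48 = 0.25

0.25


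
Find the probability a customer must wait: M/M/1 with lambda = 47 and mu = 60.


P(wait) = rho = lambda/mu = 47/60 = 0.7833

0.7833


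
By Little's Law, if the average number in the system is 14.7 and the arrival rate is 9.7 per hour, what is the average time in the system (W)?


W = L / lambda = 14.7 / 9.7 = 1.5155 hours

1.5155 hours


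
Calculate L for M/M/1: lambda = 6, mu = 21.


rho = 6/21; L = rho/(1-rho) = 0.4

0.4


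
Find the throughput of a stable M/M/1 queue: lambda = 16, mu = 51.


For a stable queue (lambda < mu), throughput = lambda = 16 per hour

16 per hour


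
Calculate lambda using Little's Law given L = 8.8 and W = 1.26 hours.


lambda = L / W = 8.8 / 1.26 = 6.98 per hour

6.98 per hour


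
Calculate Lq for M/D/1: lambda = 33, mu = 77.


M/D/1: Lq = rho^2 / (2*(1-rho)) where rho = 33/77; Lq = 0.16

0.16


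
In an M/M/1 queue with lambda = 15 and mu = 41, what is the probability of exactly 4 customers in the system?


rho = 15/41; P(n) = (1-rho)*rho^n = (1-15/41)*(15/41)^4 = 0.0114

0.0114


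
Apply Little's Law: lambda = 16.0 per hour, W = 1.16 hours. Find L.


L = lambda * W = 16.0 * 1.16 = 18.56

18.56


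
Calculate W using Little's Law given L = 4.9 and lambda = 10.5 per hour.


W = L / lambda = 4.9 / 10.5 = 0.4667 hours

0.4667 hours


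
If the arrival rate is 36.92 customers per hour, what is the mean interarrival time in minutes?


Mean interarrival time = 60/lambda = 60/36.92 = 1.63 minutes

1.63 minutes


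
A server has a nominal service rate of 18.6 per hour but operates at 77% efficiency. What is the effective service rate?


Effective rate = mu * efficiency = 18.6 * 0.77 = 14.32 per hour

14.32 per hour


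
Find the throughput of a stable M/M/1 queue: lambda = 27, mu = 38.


For a stable queue (lambda < mu), throughput = lambda = 27 per hour

27 per hour


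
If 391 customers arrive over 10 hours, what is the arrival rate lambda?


lambda = total arrivals / time = 391 / 10 = 39.1 per hour

39.1 per hour


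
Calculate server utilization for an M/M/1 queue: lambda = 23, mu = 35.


rho = lambda/mu = 23/35 = 0.6571

0.6571


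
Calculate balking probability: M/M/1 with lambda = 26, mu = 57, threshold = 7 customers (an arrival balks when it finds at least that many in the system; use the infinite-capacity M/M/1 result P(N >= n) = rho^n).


P(N >= 7) = rho^7 = (26/57)^7 = 0.0041

0.0041


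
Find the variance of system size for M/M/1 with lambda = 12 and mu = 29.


rho = 12/29; Var(N) = rho/(1-rho)^2 = 1.2

1.2


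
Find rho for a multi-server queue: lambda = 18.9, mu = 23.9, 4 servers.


rho = lambda / (c * mu) = 18.9 / (4 * 23.9) = 0.1977

0.1977


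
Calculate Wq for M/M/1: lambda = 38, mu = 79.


rho = 38/79; Wq = rho/(mu - lambda) = 0.0117 hours

0.0117 hours


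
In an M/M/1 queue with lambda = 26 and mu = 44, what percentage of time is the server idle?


Idle fraction = (1 - rho) * 100 = (1 - 26/44) * 100 = 40.9%

40.9%


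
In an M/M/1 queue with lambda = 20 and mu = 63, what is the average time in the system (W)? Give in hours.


W = 1/(mu - lambda) = 1/(63 - 20) = 0.0233 hours

0.0233 hours


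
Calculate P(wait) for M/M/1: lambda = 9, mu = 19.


P(wait) = rho = lambda/mu = 9/19 = 0.4737

0.4737


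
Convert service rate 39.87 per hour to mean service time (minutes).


Mean service time = 60/mu = 60/39.87 = 1.5 minutes

1.5 minutes


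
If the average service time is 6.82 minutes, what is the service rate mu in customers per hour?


mu = 60 / avg_service_time = 60 / 6.82 = 8.8 per hour

8.8 per hour


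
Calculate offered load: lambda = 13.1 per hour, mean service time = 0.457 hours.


Offered load a = lambda * E[S] = 13.1 * 0.457 = 5.99 Erlangs

5.99 Erlangs


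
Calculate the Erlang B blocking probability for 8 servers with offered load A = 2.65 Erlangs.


B(N,A) = (A^N/N!) / sum(A^k/k!, k=0..N) with N=8, A=2.65 = 0.0043

0.0043


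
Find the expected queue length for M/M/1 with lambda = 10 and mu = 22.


rho = 10/22; Lq = rho^2/(1-rho) = 0.38

0.38


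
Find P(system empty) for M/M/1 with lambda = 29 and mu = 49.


P0 = 1 - rho = 1 - 29/49 = 0.4082

0.4082


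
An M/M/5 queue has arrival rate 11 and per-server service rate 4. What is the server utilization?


rho = lambda/(c*mu) = 11/(5*4) = 0.55

0.55


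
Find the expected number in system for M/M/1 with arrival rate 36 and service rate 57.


rho = 36/57; L = rho/(1-rho) = 1.71

1.71


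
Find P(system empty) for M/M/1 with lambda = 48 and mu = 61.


P0 = 1 - rho = 1 - 48/61 = 0.2131

0.2131


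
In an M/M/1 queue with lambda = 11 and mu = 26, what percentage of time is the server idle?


Idle fraction = (1 - rho) * 100 = (1 - 11/26) * 100 = 57.7%

57.7%


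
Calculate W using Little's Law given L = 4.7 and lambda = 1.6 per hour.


W = L / lambda = 4.7 / 1.6 = 2.9375 hours

2.9375 hours


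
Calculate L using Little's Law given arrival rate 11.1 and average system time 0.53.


L = lambda * W = 11.1 * 0.53 = 5.88

5.88


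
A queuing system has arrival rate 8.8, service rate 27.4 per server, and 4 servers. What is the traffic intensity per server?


rho = lambda / (c * mu) = 8.8 / (4 * 27.4) = 0.0803

0.0803


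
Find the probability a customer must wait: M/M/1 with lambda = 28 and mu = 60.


P(wait) = rho = lambda/mu = 28/60 = 0.4667

0.4667


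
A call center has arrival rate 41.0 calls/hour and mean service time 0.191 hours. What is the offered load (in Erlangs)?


Offered load a = lambda * E[S] = 41.0 * 0.191 = 7.83 Erlangs

7.83 Erlangs


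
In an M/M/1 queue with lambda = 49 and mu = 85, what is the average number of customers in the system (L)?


rho = 49/85; L = rho/(1-rho) = 1.36

1.36


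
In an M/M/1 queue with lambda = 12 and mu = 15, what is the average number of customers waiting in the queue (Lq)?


rho = 12/15; Lq = rho^2/(1-rho) = 3.2

3.2


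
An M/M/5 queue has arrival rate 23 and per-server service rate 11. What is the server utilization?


rho = lambda/(c*mu) = 23/(5*11) = 0.4182

0.4182


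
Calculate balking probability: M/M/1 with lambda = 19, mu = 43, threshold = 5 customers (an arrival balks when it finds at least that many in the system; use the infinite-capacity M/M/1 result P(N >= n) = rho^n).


P(N >= 5) = rho^5 = (19/43)^5 = 0.0168

0.0168


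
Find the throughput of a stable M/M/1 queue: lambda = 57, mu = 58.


For a stable queue (lambda < mu), throughput = lambda = 57 per hour

57 per hour


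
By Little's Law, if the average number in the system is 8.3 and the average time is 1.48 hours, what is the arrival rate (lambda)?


lambda = L / W = 8.3 / 1.48 = 5.61 per hour

5.61 per hour


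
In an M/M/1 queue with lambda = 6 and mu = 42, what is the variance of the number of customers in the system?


rho = 6/42; Var(N) = rho/(1-rho)^2 = 0.19

0.19


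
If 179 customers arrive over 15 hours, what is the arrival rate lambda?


lambda = total arrivals / time = 179 / 15 = 11.93 per hour

11.93 per hour


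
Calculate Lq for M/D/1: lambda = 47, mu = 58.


M/D/1: Lq = rho^2 / (2*(1-rho)) where rho = 47/58; Lq = 1.73

1.73


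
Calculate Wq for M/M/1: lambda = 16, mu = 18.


rho = 16/18; Wq = rho/(mu - lambda) = 0.4444 hours

0.4444 hours


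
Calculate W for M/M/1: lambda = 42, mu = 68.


W = 1/(mu - lambda) = 1/(68 - 42) = 0.0385 hours

0.0385 hours


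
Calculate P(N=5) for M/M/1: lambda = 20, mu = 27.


rho = 20/27; P(n) = (1-rho)*rho^n = (1-20/27)*(20/27)^5 = 0.0578

0.0578


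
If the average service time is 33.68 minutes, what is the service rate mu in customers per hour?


mu = 60 / avg_service_time = 60 / 33.68 = 1.78 per hour

1.78 per hour


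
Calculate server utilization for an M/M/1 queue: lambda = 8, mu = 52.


rho = lambda/mu = 8/52 = 0.1538

0.1538


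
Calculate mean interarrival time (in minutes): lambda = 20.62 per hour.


Mean interarrival time = 60/lambda = 60/20.62 = 2.91 minutes

2.91 minutes


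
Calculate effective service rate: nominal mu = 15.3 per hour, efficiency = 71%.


Effective rate = mu * efficiency = 15.3 * 0.71 = 10.86 per hour

10.86 per hour


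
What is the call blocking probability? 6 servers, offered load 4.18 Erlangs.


B(N,A) = (A^N/N!) / sum(A^k/k!, k=0..N) with N=6, A=4.18 = 0.1303

0.1303


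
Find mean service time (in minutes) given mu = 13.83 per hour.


Mean service time = 60/mu = 60/13.83 = 4.34 minutes

4.34 minutes


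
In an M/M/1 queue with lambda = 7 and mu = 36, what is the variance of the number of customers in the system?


rho = 7/36; Var(N) = rho/(1-rho)^2 = 0.3

0.3


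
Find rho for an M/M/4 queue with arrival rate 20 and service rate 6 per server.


rho = lambda/(c*mu) = 20/(4*6) = 0.8333

0.8333


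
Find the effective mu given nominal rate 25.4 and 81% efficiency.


Effective rate = mu * efficiency = 25.4 * 0.81 = 20.57 per hour

20.57 per hour


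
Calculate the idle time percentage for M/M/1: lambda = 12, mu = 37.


Idle fraction = (1 - rho) * 100 = (1 - 12/37) * 100 = 67.6%

67.6%


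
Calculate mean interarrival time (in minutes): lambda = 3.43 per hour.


Mean interarrival time = 60/lambda = 60/3.43 = 17.49 minutes

17.49 minutes


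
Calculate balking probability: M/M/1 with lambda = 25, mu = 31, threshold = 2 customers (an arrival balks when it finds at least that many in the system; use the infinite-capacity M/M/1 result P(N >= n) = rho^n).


P(N >= 2) = rho^2 = (25/31)^2 = 0.6504

0.6504


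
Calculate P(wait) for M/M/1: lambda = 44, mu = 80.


P(wait) = rho = lambda/mu = 44/80 = 0.55

0.55


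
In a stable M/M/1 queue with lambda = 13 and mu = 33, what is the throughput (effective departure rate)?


For a stable queue (lambda < mu), throughput = lambda = 13 per hour

13 per hour


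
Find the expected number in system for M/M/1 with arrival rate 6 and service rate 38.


rho = 6/38; L = rho/(1-rho) = 0.19

0.19


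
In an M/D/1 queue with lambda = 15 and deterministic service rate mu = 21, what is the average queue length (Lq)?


M/D/1: Lq = rho^2 / (2*(1-rho)) where rho = 15/21; Lq = 0.89

0.89


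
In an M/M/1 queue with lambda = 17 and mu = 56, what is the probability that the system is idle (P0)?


P0 = 1 - rho = 1 - 17/56 = 0.6964

0.6964


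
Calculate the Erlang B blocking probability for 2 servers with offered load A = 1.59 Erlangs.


B(N,A) = (A^N/N!) / sum(A^k/k!, k=0..N) with N=2, A=1.59 = 0.328

0.328


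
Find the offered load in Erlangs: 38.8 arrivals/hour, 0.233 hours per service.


Offered load a = lambda * E[S] = 38.8 * 0.233 = 9.04 Erlangs

9.04 Erlangs


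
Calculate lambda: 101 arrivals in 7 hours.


lambda = total arrivals / time = 101 / 7 = 14.43 per hour

14.43 per hour


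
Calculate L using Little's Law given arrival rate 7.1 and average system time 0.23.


L = lambda * W = 7.1 * 0.23 = 1.63

1.63


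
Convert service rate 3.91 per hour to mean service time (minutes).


Mean service time = 60/mu = 60/3.91 = 15.35 minutes

15.35 minutes


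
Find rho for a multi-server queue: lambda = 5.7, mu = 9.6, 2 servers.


rho = lambda / (c * mu) = 5.7 / (2 * 9.6) = 0.2969

0.2969


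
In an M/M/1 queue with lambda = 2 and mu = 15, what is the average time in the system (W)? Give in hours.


W = 1/(mu - lambda) = 1/(15 - 2) = 0.0769 hours

0.0769 hours


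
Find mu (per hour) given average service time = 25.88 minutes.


mu = 60 / avg_service_time = 60 / 25.88 = 2.32 per hour

2.32 per hour


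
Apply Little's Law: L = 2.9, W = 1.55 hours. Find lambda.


lambda = L / W = 2.9 / 1.55 = 1.87 per hour

1.87 per hour


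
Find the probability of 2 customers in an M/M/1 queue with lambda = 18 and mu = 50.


rho = 18/50; P(n) = (1-rho)*rho^n = (1-18/50)*(18/50)^2 = 0.0829

0.0829


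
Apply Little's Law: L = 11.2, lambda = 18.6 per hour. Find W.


W = L / lambda = 11.2 / 18.6 = 0.6022 hours

0.6022 hours


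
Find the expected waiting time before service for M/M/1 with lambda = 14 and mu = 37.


rho = 14/37; Wq = rho/(mu - lambda) = 0.0165 hours

0.0165 hours


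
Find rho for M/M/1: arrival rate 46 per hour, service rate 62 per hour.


rho = lambda/mu = 46/62 = 0.7419

0.7419


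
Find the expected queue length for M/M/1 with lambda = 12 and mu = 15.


rho = 12/15; Lq = rho^2/(1-rho) = 3.2

3.2


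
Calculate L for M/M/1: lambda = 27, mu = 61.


rho = 27/61; L = rho/(1-rho) = 0.79

0.79


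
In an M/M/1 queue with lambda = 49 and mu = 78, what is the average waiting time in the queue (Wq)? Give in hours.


rho = 49/78; Wq = rho/(mu - lambda) = 0.0217 hours

0.0217 hours


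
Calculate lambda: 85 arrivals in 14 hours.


lambda = total arrivals / time = 85 / 14 = 6.07 per hour

6.07 per hour


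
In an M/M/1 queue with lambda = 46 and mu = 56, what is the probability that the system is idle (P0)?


P0 = 1 - rho = 1 - 46/56 = 0.1786

0.1786


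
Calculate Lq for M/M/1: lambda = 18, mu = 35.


rho = 18/35; Lq = rho^2/(1-rho) = 0.54

0.54


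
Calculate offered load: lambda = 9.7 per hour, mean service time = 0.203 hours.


Offered load a = lambda * E[S] = 9.7 * 0.203 = 1.97 Erlangs

1.97 Erlangs


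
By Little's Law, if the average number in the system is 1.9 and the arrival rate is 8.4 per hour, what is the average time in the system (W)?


W = L / lambda = 1.9 / 8.4 = 0.2262 hours

0.2262 hours


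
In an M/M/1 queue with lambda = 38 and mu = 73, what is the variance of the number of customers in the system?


rho = 38/73; Var(N) = rho/(1-rho)^2 = 2.26

2.26


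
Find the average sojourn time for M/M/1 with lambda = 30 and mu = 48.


W = 1/(mu - lambda) = 1/(48 - 30) = 0.0556 hours

0.0556 hours


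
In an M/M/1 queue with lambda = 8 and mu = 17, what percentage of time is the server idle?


Idle fraction = (1 - rho) * 100 = (1 - 8/17) * 100 = 52.9%

52.9%


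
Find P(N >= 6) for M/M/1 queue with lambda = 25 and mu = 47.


P(N >= 6) = rho^6 = (25/47)^6 = 0.0226

0.0226


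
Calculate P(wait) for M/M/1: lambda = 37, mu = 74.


P(wait) = rho = lambda/mu = 37/74 = 0.5

0.5


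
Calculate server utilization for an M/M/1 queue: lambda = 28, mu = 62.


rho = lambda/mu = 28/62 = 0.4516

0.4516


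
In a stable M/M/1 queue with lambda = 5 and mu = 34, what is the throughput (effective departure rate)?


For a stable queue (lambda < mu), throughput = lambda = 5 per hour

5 per hour


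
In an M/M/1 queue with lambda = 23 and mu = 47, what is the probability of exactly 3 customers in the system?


rho = 23/47; P(n) = (1-rho)*rho^n = (1-23/47)*(23/47)^3 = 0.0598

0.0598


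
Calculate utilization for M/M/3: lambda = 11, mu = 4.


rho = lambda/(c*mu) = 11/(3*4) = 0.9167

0.9167


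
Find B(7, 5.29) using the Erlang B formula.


B(N,A) = (A^N/N!) / sum(A^k/k!, k=0..N) with N=7, A=5.29 = 0.1389

0.1389


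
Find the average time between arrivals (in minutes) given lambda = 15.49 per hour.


Mean interarrival time = 60/lambda = 60/15.49 = 3.87 minutes

3.87 minutes


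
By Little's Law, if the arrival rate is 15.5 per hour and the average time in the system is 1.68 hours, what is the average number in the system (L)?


L = lambda * W = 15.5 * 1.68 = 26.04

26.04


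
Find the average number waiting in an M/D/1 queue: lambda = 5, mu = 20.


M/D/1: Lq = rho^2 / (2*(1-rho)) where rho = 5/20; Lq = 0.04

0.04


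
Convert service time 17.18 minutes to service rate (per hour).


mu = 60 / avg_service_time = 60 / 17.18 = 3.49 per hour

3.49 per hour


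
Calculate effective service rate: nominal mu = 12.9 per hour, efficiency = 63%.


Effective rate = mu * efficiency = 12.9 * 0.63 = 8.13 per hour

8.13 per hour


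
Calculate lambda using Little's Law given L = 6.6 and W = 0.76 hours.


lambda = L / W = 6.6 / 0.76 = 8.68 per hour

8.68 per hour


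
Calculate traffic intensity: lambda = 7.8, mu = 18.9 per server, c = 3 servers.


rho = lambda / (c * mu) = 7.8 / (3 * 18.9) = 0.1376

0.1376


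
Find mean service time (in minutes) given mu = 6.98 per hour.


Mean service time = 60/mu = 60/6.98 = 8.6 minutes

8.6 minutes


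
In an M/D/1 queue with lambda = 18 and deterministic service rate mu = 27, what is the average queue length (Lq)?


M/D/1: Lq = rho^2 / (2*(1-rho)) where rho = 18/27; Lq = 0.67

0.67


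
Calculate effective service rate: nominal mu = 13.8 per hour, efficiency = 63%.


Effective rate = mu * efficiency = 13.8 * 0.63 = 8.69 per hour

8.69 per hour


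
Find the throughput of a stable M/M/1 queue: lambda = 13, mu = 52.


For a stable queue (lambda < mu), throughput = lambda = 13 per hour

13 per hour


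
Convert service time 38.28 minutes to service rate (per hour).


mu = 60 / avg_service_time = 60 / 38.28 = 1.57 per hour

1.57 per hour


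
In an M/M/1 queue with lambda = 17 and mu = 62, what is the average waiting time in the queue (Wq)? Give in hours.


rho = 17/62; Wq = rho/(mu - lambda) = 0.0061 hours

0.0061 hours


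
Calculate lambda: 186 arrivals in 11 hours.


lambda = total arrivals / time = 186 / 11 = 16.91 per hour

16.91 per hour


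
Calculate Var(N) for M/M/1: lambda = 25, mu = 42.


rho = 25/42; Var(N) = rho/(1-rho)^2 = 3.63

3.63


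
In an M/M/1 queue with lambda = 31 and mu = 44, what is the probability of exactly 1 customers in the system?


rho = 31/44; P(n) = (1-rho)*rho^n = (1-31/44)*(31/44)^1 = 0.2082

0.2082


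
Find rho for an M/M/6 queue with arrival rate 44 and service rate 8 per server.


rho = lambda/(c*mu) = 44/(6*8) = 0.9167

0.9167


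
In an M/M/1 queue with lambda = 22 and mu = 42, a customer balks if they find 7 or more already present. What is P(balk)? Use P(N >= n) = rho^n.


P(N >= 7) = rho^7 = (22/42)^7 = 0.0108

0.0108


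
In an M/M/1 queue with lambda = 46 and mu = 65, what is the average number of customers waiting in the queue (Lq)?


rho = 46/65; Lq = rho^2/(1-rho) = 1.71

1.71


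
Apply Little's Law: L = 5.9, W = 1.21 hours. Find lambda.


lambda = L / W = 5.9 / 1.21 = 4.88 per hour

4.88 per hour


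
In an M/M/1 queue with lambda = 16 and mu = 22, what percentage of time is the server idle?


Idle fraction = (1 - rho) * 100 = (1 - 16/22) * 100 = 27.3%

27.3%


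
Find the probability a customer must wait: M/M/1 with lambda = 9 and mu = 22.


P(wait) = rho = lambda/mu = 9/22 = 0.4091

0.4091


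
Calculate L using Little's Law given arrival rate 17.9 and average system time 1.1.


L = lambda * W = 17.9 * 1.1 = 19.69

19.69


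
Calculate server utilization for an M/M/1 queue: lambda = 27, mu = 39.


rho = lambda/mu = 27/39 = 0.6923

0.6923


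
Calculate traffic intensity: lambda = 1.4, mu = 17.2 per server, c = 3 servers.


rho = lambda / (c * mu) = 1.4 / (3 * 17.2) = 0.0271

0.0271


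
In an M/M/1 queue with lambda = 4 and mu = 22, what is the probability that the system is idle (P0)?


P0 = 1 - rho = 1 - 4/22 = 0.8182

0.8182


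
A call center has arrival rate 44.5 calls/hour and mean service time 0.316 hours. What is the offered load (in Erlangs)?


Offered load a = lambda * E[S] = 44.5 * 0.316 = 14.06 Erlangs

14.06 Erlangs


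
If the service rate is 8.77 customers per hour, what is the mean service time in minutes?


Mean service time = 60/mu = 60/8.77 = 6.84 minutes

6.84 minutes


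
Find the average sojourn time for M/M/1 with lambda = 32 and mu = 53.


W = 1/(mu - lambda) = 1/(53 - 32) = 0.0476 hours

0.0476 hours


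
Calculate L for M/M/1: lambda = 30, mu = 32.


rho = 30/32; L = rho/(1-rho) = 15.0

15.0


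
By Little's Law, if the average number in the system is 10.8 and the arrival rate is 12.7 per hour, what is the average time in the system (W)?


W = L / lambda = 10.8 / 12.7 = 0.8504 hours

0.8504 hours


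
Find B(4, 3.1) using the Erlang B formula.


B(N,A) = (A^N/N!) / sum(A^k/k!, k=0..N) with N=4, A=3.1 = 0.2172

0.2172


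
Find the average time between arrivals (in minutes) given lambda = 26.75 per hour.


Mean interarrival time = 60/lambda = 60/26.75 = 2.24 minutes

2.24 minutes


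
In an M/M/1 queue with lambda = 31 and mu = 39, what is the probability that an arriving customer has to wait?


P(wait) = rho = lambda/mu = 31/39 = 0.7949

0.7949


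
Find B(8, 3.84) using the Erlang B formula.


B(N,A) = (A^N/N!) / sum(A^k/k!, k=0..N) with N=8, A=3.84 = 0.0256

0.0256


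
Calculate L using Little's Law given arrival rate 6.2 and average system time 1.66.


L = lambda * W = 6.2 * 1.66 = 10.29

10.29


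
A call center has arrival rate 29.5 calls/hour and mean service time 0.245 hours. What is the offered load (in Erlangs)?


Offered load a = lambda * E[S] = 29.5 * 0.245 = 7.23 Erlangs

7.23 Erlangs


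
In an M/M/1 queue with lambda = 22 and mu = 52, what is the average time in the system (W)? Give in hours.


W = 1/(mu - lambda) = 1/(52 - 22) = 0.0333 hours

0.0333 hours


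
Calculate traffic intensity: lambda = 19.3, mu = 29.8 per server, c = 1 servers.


rho = lambda / (c * mu) = 19.3 / (1 * 29.8) = 0.6477

0.6477


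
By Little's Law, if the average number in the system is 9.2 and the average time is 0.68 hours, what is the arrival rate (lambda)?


lambda = L / W = 9.2 / 0.68 = 13.53 per hour

13.53 per hour


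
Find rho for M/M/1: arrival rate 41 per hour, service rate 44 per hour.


rho = lambda/mu = 41/44 = 0.9318

0.9318


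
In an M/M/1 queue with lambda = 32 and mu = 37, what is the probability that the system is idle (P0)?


P0 = 1 - rho = 1 - 32/37 = 0.1351

0.1351


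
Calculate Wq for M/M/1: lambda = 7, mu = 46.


rho = 7/46; Wq = rho/(mu - lambda) = 0.0039 hours

0.0039 hours


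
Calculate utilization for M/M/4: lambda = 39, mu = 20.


rho = lambda/(c*mu) = 39/(4*20) = 0.4875

0.4875


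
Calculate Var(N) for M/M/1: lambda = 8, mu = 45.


rho = 8/45; Var(N) = rho/(1-rho)^2 = 0.26

0.26


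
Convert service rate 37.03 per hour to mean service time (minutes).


Mean service time = 60/mu = 60/37.03 = 1.62 minutes

1.62 minutes


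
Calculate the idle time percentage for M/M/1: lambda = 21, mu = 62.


Idle fraction = (1 - rho) * 100 = (1 - 21/62) * 100 = 66.1%

66.1%


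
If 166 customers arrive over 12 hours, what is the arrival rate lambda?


lambda = total arrivals / time = 166 / 12 = 13.83 per hour

13.83 per hour


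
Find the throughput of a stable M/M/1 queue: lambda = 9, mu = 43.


For a stable queue (lambda < mu), throughput = lambda = 9 per hour

9 per hour


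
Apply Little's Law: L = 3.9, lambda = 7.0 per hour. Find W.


W = L / lambda = 3.9 / 7.0 = 0.5571 hours

0.5571 hours


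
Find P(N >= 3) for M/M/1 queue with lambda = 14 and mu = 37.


P(N >= 3) = rho^3 = (14/37)^3 = 0.0542

0.0542


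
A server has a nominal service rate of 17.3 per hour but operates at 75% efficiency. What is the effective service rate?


Effective rate = mu * efficiency = 17.3 * 0.75 = 12.98 per hour

12.98 per hour


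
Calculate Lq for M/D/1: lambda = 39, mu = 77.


M/D/1: Lq = rho^2 / (2*(1-rho)) where rho = 39/77; Lq = 0.26

0.26


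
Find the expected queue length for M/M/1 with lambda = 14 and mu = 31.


rho = 14/31; Lq = rho^2/(1-rho) = 0.37

0.37


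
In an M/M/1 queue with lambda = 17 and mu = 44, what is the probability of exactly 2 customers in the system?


rho = 17/44; P(n) = (1-rho)*rho^n = (1-17/44)*(17/44)^2 = 0.0916

0.0916


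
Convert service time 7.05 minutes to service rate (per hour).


mu = 60 / avg_service_time = 60 / 7.05 = 8.51 per hour

8.51 per hour


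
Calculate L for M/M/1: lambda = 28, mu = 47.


rho = 28/47; L = rho/(1-rho) = 1.47

1.47


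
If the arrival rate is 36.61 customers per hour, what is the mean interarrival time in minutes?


Mean interarrival time = 60/lambda = 60/36.61 = 1.64 minutes

1.64 minutes


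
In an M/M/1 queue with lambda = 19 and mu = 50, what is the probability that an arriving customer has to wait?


P(wait) = rho = lambda/mu = 19/50 = 0.38

0.38


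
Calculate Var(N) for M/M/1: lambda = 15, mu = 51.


rho = 15/51; Var(N) = rho/(1-rho)^2 = 0.59

0.59


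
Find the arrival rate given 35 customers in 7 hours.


lambda = total arrivals / time = 35 / 7 = 5.0 per hour

5.0 per hour


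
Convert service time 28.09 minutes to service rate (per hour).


mu = 60 / avg_service_time = 60 / 28.09 = 2.14 per hour

2.14 per hour


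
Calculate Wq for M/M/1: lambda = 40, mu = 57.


rho = 40/57; Wq = rho/(mu - lambda) = 0.0413 hours

0.0413 hours


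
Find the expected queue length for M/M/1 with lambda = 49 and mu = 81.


rho = 49/81; Lq = rho^2/(1-rho) = 0.93

0.93


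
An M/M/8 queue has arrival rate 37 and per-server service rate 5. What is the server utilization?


rho = lambda/(c*mu) = 37/(8*5) = 0.925

0.925


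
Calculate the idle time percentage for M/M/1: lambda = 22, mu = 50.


Idle fraction = (1 - rho) * 100 = (1 - 22/50) * 100 = 56.0%

56.0%
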